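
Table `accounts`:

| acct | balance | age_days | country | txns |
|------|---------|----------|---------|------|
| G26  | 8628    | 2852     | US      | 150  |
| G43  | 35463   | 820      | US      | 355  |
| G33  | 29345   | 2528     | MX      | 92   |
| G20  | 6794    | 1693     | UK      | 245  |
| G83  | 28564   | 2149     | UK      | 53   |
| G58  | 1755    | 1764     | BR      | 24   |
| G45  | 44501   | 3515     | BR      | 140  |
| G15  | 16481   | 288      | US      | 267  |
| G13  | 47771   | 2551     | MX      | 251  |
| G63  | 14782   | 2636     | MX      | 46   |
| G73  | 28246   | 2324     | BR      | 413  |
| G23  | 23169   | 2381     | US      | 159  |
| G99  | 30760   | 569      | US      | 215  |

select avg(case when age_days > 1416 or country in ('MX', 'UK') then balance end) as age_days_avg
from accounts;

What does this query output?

acct=G26: ✓ → 8628
acct=G43: ✗
acct=G33: ✓ → 29345
acct=G20: ✓ → 6794
acct=G83: ✓ → 28564
acct=G58: ✓ → 1755
acct=G45: ✓ → 44501
acct=G15: ✗
acct=G13: ✓ → 47771
acct=G63: ✓ → 14782
acct=G73: ✓ → 28246
acct=G23: ✓ → 23169
acct=G99: ✗
age_days_avg = (8628 + 29345 + 6794 + 28564 + 1755 + 44501 + 47771 + 14782 + 28246 + 23169) / 10 = 23355.5

23355.5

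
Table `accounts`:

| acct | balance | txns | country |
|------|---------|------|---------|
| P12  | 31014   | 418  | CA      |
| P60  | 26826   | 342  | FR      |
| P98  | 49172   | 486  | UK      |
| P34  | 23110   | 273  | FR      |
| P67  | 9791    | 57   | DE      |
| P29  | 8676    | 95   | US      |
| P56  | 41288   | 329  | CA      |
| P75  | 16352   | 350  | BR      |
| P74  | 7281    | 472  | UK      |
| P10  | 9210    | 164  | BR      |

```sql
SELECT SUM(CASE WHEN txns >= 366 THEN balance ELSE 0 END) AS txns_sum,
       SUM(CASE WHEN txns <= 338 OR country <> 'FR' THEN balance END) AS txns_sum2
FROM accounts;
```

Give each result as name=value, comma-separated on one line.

[txns_sum: txns >= 366]
acct=P12: ✓ → 31014
acct=P60: ✗
acct=P98: ✓ → 49172
acct=P34: ✗
acct=P67: ✗
acct=P29: ✗
acct=P56: ✗
acct=P75: ✗
acct=P74: ✓ → 7281
acct=P10: ✗
txns_sum = 31014 + 49172 + 7281 = 87467
—
[txns_sum2: txns <= 338 OR country <> 'FR']
acct=P12: ✓ → 31014
acct=P60: ✗
acct=P98: ✓ → 49172
acct=P34: ✓ → 23110
acct=P67: ✓ → 9791
acct=P29: ✓ → 8676
acct=P56: ✓ → 41288
acct=P75: ✓ → 16352
acct=P74: ✓ → 7281
acct=P10: ✓ → 9210
txns_sum2 = 31014 + 49172 + 23110 + 9791 + 8676 + 41288 + 16352 + 7281 + 9210 = 195894

txns_sum=87467, txns_sum2=195894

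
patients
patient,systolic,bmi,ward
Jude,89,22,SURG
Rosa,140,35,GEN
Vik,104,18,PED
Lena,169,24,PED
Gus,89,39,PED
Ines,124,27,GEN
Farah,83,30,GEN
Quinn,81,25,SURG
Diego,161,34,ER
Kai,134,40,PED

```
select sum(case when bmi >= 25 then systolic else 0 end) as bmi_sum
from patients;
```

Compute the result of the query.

patient=Jude: ✗
patient=Rosa: ✓ → 140
patient=Vik: ✗
patient=Lena: ✗
patient=Gus: ✓ → 89
patient=Ines: ✓ → 124
patient=Farah: ✓ → 83
patient=Quinn: ✓ → 81
patient=Diego: ✓ → 161
patient=Kai: ✓ → 134
bmi_sum = 140 + 89 + 124 + 83 + 81 + 161 + 134 = 812

812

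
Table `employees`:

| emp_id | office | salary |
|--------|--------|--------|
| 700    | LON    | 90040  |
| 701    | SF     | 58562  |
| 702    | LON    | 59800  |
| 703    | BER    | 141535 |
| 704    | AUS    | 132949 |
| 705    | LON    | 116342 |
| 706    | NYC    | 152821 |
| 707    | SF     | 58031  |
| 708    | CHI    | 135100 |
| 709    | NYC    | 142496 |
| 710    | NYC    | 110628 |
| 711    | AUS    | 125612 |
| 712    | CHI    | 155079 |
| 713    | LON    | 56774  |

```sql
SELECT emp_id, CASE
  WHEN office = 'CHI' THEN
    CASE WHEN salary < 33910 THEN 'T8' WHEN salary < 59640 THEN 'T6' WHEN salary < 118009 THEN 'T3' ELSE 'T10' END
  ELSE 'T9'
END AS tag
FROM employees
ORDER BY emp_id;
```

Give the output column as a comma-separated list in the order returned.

emp_id=700: office='LON' → outer ELSE → T9
emp_id=701: office='SF' → outer ELSE → T9
emp_id=702: office='LON' → outer ELSE → T9
emp_id=703: office='BER' → outer ELSE → T9
emp_id=704: office='AUS' → outer ELSE → T9
emp_id=705: office='LON' → outer ELSE → T9
emp_id=706: office='NYC' → outer ELSE → T9
emp_id=707: office='SF' → outer ELSE → T9
emp_id=708: office='CHI' → inner[ELSE] → T10
emp_id=709: office='NYC' → outer ELSE → T9
emp_id=710: office='NYC' → outer ELSE → T9
emp_id=711: office='AUS' → outer ELSE → T9
emp_id=712: office='CHI' → inner[ELSE] → T10
emp_id=713: office='LON' → outer ELSE → T9

T9, T9, T9, T9, T9, T9, T9, T9, T10, T9, T9, T9, T10, T9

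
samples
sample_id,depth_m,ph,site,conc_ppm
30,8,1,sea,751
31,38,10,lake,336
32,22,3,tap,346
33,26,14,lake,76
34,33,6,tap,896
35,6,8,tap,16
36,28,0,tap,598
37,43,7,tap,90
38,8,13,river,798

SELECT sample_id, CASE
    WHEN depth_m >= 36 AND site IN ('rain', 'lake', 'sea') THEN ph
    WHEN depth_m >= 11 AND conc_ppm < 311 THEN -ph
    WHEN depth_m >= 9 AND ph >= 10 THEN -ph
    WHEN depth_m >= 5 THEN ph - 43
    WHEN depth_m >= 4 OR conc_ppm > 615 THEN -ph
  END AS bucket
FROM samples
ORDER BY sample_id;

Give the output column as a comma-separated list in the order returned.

-42, 10, -40, -14, -37, -35, -43, -7, -30

sample_id=30: depth_m >= 5 → -42
sample_id=31: depth_m >= 36 AND site IN ('rain', 'lake', 'sea') → 10
sample_id=32: depth_m >= 5 → -40
sample_id=33: depth_m >= 11 AND conc_ppm < 311 → -14
sample_id=34: depth_m >= 5 → -37
sample_id=35: depth_m >= 5 → -35
sample_id=36: depth_m >= 5 → -43
sample_id=37: depth_m >= 11 AND conc_ppm < 311 → -7
sample_id=38: depth_m >= 5 → -30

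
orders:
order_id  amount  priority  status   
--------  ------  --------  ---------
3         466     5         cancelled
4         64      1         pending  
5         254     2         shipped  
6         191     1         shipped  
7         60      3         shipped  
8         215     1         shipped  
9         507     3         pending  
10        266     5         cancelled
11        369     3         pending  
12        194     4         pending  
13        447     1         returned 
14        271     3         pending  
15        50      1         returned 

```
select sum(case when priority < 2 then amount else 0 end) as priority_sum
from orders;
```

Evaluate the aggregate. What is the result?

967

order_id=3: ✗
order_id=4: ✓ → 64
order_id=5: ✗
order_id=6: ✓ → 191
order_id=7: ✗
order_id=8: ✓ → 215
order_id=9: ✗
order_id=10: ✗
order_id=11: ✗
order_id=12: ✗
order_id=13: ✓ → 447
order_id=14: ✗
order_id=15: ✓ → 50
priority_sum = 64 + 191 + 215 + 447 + 50 = 967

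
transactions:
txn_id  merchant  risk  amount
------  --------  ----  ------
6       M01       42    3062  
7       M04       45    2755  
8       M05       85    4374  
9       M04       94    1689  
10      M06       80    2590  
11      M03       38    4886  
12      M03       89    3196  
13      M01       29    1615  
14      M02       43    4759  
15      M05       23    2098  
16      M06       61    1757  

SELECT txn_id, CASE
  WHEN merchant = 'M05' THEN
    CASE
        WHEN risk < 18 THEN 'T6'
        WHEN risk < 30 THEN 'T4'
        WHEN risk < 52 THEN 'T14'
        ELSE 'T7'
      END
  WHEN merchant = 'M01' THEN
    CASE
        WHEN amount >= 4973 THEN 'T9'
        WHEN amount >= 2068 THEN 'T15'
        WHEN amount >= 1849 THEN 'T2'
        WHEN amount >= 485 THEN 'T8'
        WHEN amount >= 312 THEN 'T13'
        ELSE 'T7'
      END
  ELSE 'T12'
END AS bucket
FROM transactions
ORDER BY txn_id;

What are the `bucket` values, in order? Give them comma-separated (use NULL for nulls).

T15, T12, T7, T12, T12, T12, T12, T8, T12, T4, T12

txn_id=6: merchant='M01' → inner[amount >= 2068] → T15
txn_id=7: merchant='M04' → outer ELSE → T12
txn_id=8: merchant='M05' → inner[ELSE] → T7
txn_id=9: merchant='M04' → outer ELSE → T12
txn_id=10: merchant='M06' → outer ELSE → T12
txn_id=11: merchant='M03' → outer ELSE → T12
txn_id=12: merchant='M03' → outer ELSE → T12
txn_id=13: merchant='M01' → inner[amount >= 485] → T8
txn_id=14: merchant='M02' → outer ELSE → T12
txn_id=15: merchant='M05' → inner[risk < 30] → T4
txn_id=16: merchant='M06' → outer ELSE → T12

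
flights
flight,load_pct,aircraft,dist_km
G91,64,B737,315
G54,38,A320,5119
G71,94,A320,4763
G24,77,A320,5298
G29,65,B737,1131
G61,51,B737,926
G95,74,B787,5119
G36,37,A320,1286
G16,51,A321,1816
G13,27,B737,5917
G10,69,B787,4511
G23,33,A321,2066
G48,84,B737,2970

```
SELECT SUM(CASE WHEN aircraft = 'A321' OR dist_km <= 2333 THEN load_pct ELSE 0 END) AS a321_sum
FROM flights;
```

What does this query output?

301

flight=G91: ✓ → 64
flight=G54: ✗
flight=G71: ✗
flight=G24: ✗
flight=G29: ✓ → 65
flight=G61: ✓ → 51
flight=G95: ✗
flight=G36: ✓ → 37
flight=G16: ✓ → 51
flight=G13: ✗
flight=G10: ✗
flight=G23: ✓ → 33
flight=G48: ✗
a321_sum = 64 + 65 + 51 + 37 + 51 + 33 = 301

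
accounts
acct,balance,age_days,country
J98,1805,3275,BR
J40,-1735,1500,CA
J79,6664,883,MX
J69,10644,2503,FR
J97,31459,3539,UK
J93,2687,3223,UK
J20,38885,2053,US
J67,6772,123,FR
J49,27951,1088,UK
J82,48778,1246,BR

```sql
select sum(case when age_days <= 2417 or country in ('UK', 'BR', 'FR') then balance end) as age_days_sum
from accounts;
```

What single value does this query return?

173910

acct=J98: ✓ → 1805
acct=J40: ✓ → -1735
acct=J79: ✓ → 6664
acct=J69: ✓ → 10644
acct=J97: ✓ → 31459
acct=J93: ✓ → 2687
acct=J20: ✓ → 38885
acct=J67: ✓ → 6772
acct=J49: ✓ → 27951
acct=J82: ✓ → 48778
age_days_sum = 1805 + -1735 + 6664 + 10644 + 31459 + 2687 + 38885 + 6772 + 27951 + 48778 = 173910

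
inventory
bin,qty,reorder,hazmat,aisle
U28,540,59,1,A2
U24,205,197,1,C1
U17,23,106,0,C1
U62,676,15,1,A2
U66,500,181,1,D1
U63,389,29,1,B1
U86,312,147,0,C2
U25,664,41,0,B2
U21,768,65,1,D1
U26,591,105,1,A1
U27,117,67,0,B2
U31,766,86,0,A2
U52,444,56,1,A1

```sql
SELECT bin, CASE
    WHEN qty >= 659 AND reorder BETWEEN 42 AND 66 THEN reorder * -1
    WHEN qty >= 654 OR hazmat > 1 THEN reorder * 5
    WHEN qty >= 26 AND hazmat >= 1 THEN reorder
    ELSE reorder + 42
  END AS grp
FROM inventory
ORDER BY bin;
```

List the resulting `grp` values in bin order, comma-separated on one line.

bin=U17: ELSE → 148
bin=U21: qty >= 659 AND reorder BETWEEN 42 AND 66 → -65
bin=U24: qty >= 26 AND hazmat >= 1 → 197
bin=U25: qty >= 654 OR hazmat > 1 → 205
bin=U26: qty >= 26 AND hazmat >= 1 → 105
bin=U27: ELSE → 109
bin=U28: qty >= 26 AND hazmat >= 1 → 59
bin=U31: qty >= 654 OR hazmat > 1 → 430
bin=U52: qty >= 26 AND hazmat >= 1 → 56
bin=U62: qty >= 654 OR hazmat > 1 → 75
bin=U63: qty >= 26 AND hazmat >= 1 → 29
bin=U66: qty >= 26 AND hazmat >= 1 → 181
bin=U86: ELSE → 189

148, -65, 197, 205, 105, 109, 59, 430, 56, 75, 29, 181, 189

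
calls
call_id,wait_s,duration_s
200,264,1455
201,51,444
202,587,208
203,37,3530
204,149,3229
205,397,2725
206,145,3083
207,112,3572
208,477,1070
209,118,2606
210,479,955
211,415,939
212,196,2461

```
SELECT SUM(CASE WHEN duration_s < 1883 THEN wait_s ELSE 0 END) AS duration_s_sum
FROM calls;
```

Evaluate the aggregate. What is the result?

2273

call_id=200: ✓ → 264
call_id=201: ✓ → 51
call_id=202: ✓ → 587
call_id=203: ✗
call_id=204: ✗
call_id=205: ✗
call_id=206: ✗
call_id=207: ✗
call_id=208: ✓ → 477
call_id=209: ✗
call_id=210: ✓ → 479
call_id=211: ✓ → 415
call_id=212: ✗
duration_s_sum = 264 + 51 + 587 + 477 + 479 + 415 = 2273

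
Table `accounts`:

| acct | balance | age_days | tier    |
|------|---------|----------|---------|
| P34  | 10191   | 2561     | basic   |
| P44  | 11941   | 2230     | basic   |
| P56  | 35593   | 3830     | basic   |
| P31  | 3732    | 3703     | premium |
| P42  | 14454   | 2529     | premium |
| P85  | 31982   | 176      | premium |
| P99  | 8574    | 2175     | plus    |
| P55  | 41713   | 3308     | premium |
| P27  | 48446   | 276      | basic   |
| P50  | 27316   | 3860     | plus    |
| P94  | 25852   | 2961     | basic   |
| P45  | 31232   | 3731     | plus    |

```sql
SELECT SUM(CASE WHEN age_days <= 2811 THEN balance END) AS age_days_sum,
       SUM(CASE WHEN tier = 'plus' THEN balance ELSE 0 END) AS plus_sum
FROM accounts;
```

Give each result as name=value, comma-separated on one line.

age_days_sum=125588, plus_sum=67122

[age_days_sum: age_days <= 2811]
acct=P34: ✓ → 10191
acct=P44: ✓ → 11941
acct=P56: ✗
acct=P31: ✗
acct=P42: ✓ → 14454
acct=P85: ✓ → 31982
acct=P99: ✓ → 8574
acct=P55: ✗
acct=P27: ✓ → 48446
acct=P50: ✗
acct=P94: ✗
acct=P45: ✗
age_days_sum = 10191 + 11941 + 14454 + 31982 + 8574 + 48446 = 125588
—
[plus_sum: tier = 'plus']
acct=P34: ✗
acct=P44: ✗
acct=P56: ✗
acct=P31: ✗
acct=P42: ✗
acct=P85: ✗
acct=P99: ✓ → 8574
acct=P55: ✗
acct=P27: ✗
acct=P50: ✓ → 27316
acct=P94: ✗
acct=P45: ✓ → 31232
plus_sum = 8574 + 27316 + 31232 = 67122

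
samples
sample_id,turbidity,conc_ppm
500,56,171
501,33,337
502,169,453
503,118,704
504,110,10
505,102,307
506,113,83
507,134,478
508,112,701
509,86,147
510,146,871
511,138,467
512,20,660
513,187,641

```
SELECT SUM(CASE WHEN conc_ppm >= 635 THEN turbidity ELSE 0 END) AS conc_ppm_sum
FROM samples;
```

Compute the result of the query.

sample_id=500: ✗
sample_id=501: ✗
sample_id=502: ✗
sample_id=503: ✓ → 118
sample_id=504: ✗
sample_id=505: ✗
sample_id=506: ✗
sample_id=507: ✗
sample_id=508: ✓ → 112
sample_id=509: ✗
sample_id=510: ✓ → 146
sample_id=511: ✗
sample_id=512: ✓ → 20
sample_id=513: ✓ → 187
conc_ppm_sum = 118 + 112 + 146 + 20 + 187 = 583

583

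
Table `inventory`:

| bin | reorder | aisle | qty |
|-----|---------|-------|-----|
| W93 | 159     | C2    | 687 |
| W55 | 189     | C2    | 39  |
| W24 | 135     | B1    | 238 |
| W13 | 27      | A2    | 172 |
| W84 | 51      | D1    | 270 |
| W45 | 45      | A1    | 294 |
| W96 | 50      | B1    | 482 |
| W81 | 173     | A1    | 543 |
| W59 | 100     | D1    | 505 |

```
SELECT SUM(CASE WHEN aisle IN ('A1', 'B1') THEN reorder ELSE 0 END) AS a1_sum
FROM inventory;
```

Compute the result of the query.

bin=W93: ✗
bin=W55: ✗
bin=W24: ✓ → 135
bin=W13: ✗
bin=W84: ✗
bin=W45: ✓ → 45
bin=W96: ✓ → 50
bin=W81: ✓ → 173
bin=W59: ✗
a1_sum = 135 + 45 + 50 + 173 = 403

403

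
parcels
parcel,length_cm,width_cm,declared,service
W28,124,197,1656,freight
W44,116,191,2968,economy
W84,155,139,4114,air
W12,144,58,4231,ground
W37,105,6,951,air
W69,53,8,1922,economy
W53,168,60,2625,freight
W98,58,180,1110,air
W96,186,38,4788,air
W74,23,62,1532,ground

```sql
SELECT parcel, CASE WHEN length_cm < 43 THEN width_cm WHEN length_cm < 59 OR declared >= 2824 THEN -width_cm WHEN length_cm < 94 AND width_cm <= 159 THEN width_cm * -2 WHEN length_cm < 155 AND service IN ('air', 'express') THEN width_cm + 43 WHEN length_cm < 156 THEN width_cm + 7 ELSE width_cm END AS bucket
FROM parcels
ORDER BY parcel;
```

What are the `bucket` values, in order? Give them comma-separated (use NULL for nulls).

parcel=W12: length_cm < 59 OR declared >= 2824 → -58
parcel=W28: length_cm < 156 → 204
parcel=W37: length_cm < 155 AND service IN ('air', 'express') → 49
parcel=W44: length_cm < 59 OR declared >= 2824 → -191
parcel=W53: ELSE → 60
parcel=W69: length_cm < 59 OR declared >= 2824 → -8
parcel=W74: length_cm < 43 → 62
parcel=W84: length_cm < 59 OR declared >= 2824 → -139
parcel=W96: length_cm < 59 OR declared >= 2824 → -38
parcel=W98: length_cm < 59 OR declared >= 2824 → -180

-58, 204, 49, -191, 60, -8, 62, -139, -38, -180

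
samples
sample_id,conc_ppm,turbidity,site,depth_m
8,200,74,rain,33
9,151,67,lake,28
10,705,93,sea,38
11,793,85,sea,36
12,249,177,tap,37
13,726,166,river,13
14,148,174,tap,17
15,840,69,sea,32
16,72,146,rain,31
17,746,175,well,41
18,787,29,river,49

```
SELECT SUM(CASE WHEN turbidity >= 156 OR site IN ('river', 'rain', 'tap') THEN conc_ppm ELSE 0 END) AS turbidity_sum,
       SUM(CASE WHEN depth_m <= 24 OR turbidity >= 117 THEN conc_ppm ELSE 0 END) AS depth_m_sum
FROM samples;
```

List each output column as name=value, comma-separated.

turbidity_sum=2928, depth_m_sum=1941

[turbidity_sum: turbidity >= 156 OR site IN ('river', 'rain', 'tap')]
sample_id=8: ✓ → 200
sample_id=9: ✗
sample_id=10: ✗
sample_id=11: ✗
sample_id=12: ✓ → 249
sample_id=13: ✓ → 726
sample_id=14: ✓ → 148
sample_id=15: ✗
sample_id=16: ✓ → 72
sample_id=17: ✓ → 746
sample_id=18: ✓ → 787
turbidity_sum = 200 + 249 + 726 + 148 + 72 + 746 + 787 = 2928
—
[depth_m_sum: depth_m <= 24 OR turbidity >= 117]
sample_id=8: ✗
sample_id=9: ✗
sample_id=10: ✗
sample_id=11: ✗
sample_id=12: ✓ → 249
sample_id=13: ✓ → 726
sample_id=14: ✓ → 148
sample_id=15: ✗
sample_id=16: ✓ → 72
sample_id=17: ✓ → 746
sample_id=18: ✗
depth_m_sum = 249 + 726 + 148 + 72 + 746 = 1941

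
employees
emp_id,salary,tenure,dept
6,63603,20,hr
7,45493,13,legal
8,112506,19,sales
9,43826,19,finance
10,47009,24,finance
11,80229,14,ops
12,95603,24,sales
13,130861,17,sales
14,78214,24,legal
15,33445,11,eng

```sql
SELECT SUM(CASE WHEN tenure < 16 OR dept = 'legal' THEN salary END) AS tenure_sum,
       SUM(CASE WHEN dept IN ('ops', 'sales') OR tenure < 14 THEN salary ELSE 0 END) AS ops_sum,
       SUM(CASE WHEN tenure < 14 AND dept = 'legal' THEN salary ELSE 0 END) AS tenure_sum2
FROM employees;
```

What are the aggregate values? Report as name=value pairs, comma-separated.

[tenure_sum: tenure < 16 OR dept = 'legal']
emp_id=6: ✗
emp_id=7: ✓ → 45493
emp_id=8: ✗
emp_id=9: ✗
emp_id=10: ✗
emp_id=11: ✓ → 80229
emp_id=12: ✗
emp_id=13: ✗
emp_id=14: ✓ → 78214
emp_id=15: ✓ → 33445
tenure_sum = 45493 + 80229 + 78214 + 33445 = 237381
—
[ops_sum: dept IN ('ops', 'sales') OR tenure < 14]
emp_id=6: ✗
emp_id=7: ✓ → 45493
emp_id=8: ✓ → 112506
emp_id=9: ✗
emp_id=10: ✗
emp_id=11: ✓ → 80229
emp_id=12: ✓ → 95603
emp_id=13: ✓ → 130861
emp_id=14: ✗
emp_id=15: ✓ → 33445
ops_sum = 45493 + 112506 + 80229 + 95603 + 130861 + 33445 = 498137
—
[tenure_sum2: tenure < 14 AND dept = 'legal']
emp_id=6: ✗
emp_id=7: ✓ → 45493
emp_id=8: ✗
emp_id=9: ✗
emp_id=10: ✗
emp_id=11: ✗
emp_id=12: ✗
emp_id=13: ✗
emp_id=14: ✗
emp_id=15: ✗
tenure_sum2 = 45493

tenure_sum=237381, ops_sum=498137, tenure_sum2=45493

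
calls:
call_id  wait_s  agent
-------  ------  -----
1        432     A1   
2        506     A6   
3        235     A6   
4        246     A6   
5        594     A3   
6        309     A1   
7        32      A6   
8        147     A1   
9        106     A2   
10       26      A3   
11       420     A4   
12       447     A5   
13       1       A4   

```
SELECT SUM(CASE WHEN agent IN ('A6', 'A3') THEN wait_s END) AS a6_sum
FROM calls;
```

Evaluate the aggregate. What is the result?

call_id=1: ✗
call_id=2: ✓ → 506
call_id=3: ✓ → 235
call_id=4: ✓ → 246
call_id=5: ✓ → 594
call_id=6: ✗
call_id=7: ✓ → 32
call_id=8: ✗
call_id=9: ✗
call_id=10: ✓ → 26
call_id=11: ✗
call_id=12: ✗
call_id=13: ✗
a6_sum = 506 + 235 + 246 + 594 + 32 + 26 = 1639

1639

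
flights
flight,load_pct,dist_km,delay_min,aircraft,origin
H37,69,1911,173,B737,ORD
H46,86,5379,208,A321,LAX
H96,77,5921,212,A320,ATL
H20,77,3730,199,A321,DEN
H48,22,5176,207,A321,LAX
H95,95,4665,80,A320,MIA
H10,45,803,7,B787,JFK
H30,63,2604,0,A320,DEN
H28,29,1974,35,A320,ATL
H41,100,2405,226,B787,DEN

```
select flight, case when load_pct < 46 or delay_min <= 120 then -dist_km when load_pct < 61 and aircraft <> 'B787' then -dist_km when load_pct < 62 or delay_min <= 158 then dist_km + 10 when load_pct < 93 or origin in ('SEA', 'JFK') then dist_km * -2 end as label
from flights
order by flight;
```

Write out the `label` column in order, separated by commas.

-803, -7460, -1974, -2604, -3822, NULL, -10758, -5176, -4665, -11842

flight=H10: load_pct < 46 or delay_min <= 120 → -803
flight=H20: load_pct < 93 or origin in ('SEA', 'JFK') → -7460
flight=H28: load_pct < 46 or delay_min <= 120 → -1974
flight=H30: load_pct < 46 or delay_min <= 120 → -2604
flight=H37: load_pct < 93 or origin in ('SEA', 'JFK') → -3822
flight=H41: (no match → NULL) → NULL
flight=H46: load_pct < 93 or origin in ('SEA', 'JFK') → -10758
flight=H48: load_pct < 46 or delay_min <= 120 → -5176
flight=H95: load_pct < 46 or delay_min <= 120 → -4665
flight=H96: load_pct < 93 or origin in ('SEA', 'JFK') → -11842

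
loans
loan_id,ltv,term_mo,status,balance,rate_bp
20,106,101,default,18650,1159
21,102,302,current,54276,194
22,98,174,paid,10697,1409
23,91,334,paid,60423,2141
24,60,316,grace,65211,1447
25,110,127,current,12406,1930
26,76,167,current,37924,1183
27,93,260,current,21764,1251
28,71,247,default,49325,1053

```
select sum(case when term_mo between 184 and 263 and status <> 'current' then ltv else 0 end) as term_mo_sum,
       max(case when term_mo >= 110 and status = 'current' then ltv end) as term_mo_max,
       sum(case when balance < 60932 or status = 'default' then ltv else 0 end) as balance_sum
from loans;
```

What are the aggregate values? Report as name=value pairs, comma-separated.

[term_mo_sum: term_mo between 184 and 263 and status <> 'current']
loan_id=20: ✗
loan_id=21: ✗
loan_id=22: ✗
loan_id=23: ✗
loan_id=24: ✗
loan_id=25: ✗
loan_id=26: ✗
loan_id=27: ✗
loan_id=28: ✓ → 71
term_mo_sum = 71
—
[term_mo_max: term_mo >= 110 and status = 'current']
loan_id=20: ✗
loan_id=21: ✓ → 102
loan_id=22: ✗
loan_id=23: ✗
loan_id=24: ✗
loan_id=25: ✓ → 110
loan_id=26: ✓ → 76
loan_id=27: ✓ → 93
loan_id=28: ✗
term_mo_max = MAX(102, 110, 76, 93) = 110
—
[balance_sum: balance < 60932 or status = 'default']
loan_id=20: ✓ → 106
loan_id=21: ✓ → 102
loan_id=22: ✓ → 98
loan_id=23: ✓ → 91
loan_id=24: ✗
loan_id=25: ✓ → 110
loan_id=26: ✓ → 76
loan_id=27: ✓ → 93
loan_id=28: ✓ → 71
balance_sum = 106 + 102 + 98 + 91 + 110 + 76 + 93 + 71 = 747

term_mo_sum=71, term_mo_max=110, balance_sum=747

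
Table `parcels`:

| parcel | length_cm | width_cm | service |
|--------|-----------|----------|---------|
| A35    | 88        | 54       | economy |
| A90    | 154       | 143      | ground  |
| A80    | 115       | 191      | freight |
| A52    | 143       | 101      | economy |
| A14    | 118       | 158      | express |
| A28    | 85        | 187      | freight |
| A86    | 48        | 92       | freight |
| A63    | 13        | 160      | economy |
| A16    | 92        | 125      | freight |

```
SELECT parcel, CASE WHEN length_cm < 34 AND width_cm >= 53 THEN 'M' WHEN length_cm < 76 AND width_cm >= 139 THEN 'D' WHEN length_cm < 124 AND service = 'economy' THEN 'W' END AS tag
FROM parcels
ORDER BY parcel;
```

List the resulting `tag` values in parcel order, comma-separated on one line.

NULL, NULL, NULL, W, NULL, M, NULL, NULL, NULL

parcel=A14: (no match → NULL) → NULL
parcel=A16: (no match → NULL) → NULL
parcel=A28: (no match → NULL) → NULL
parcel=A35: length_cm < 124 AND service = 'economy' → W
parcel=A52: (no match → NULL) → NULL
parcel=A63: length_cm < 34 AND width_cm >= 53 → M
parcel=A80: (no match → NULL) → NULL
parcel=A86: (no match → NULL) → NULL
parcel=A90: (no match → NULL) → NULL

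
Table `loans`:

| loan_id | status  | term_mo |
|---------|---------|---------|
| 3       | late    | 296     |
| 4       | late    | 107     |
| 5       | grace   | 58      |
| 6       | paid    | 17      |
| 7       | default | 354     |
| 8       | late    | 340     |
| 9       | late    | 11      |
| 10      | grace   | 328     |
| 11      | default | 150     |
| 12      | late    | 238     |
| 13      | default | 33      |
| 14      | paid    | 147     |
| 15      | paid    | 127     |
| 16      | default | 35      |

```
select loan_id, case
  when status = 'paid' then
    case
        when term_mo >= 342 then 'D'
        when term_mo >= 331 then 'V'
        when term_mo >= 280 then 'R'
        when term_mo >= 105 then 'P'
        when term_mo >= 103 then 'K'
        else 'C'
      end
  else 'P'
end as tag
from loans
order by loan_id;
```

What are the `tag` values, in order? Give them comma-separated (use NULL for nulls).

loan_id=3: status='late' → outer ELSE → P
loan_id=4: status='late' → outer ELSE → P
loan_id=5: status='grace' → outer ELSE → P
loan_id=6: status='paid' → inner[ELSE] → C
loan_id=7: status='default' → outer ELSE → P
loan_id=8: status='late' → outer ELSE → P
loan_id=9: status='late' → outer ELSE → P
loan_id=10: status='grace' → outer ELSE → P
loan_id=11: status='default' → outer ELSE → P
loan_id=12: status='late' → outer ELSE → P
loan_id=13: status='default' → outer ELSE → P
loan_id=14: status='paid' → inner[term_mo >= 105] → P
loan_id=15: status='paid' → inner[term_mo >= 105] → P
loan_id=16: status='default' → outer ELSE → P

P, P, P, C, P, P, P, P, P, P, P, P, P, P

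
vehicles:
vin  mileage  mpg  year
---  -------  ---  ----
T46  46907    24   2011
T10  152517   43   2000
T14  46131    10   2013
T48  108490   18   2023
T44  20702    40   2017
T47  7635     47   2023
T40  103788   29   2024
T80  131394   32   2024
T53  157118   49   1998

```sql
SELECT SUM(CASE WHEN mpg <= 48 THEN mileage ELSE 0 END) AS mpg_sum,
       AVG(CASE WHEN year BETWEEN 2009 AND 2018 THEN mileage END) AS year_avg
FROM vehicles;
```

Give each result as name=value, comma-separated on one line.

[mpg_sum: mpg <= 48]
vin=T46: ✓ → 46907
vin=T10: ✓ → 152517
vin=T14: ✓ → 46131
vin=T48: ✓ → 108490
vin=T44: ✓ → 20702
vin=T47: ✓ → 7635
vin=T40: ✓ → 103788
vin=T80: ✓ → 131394
vin=T53: ✗
mpg_sum = 46907 + 152517 + 46131 + 108490 + 20702 + 7635 + 103788 + 131394 = 617564
—
[year_avg: year BETWEEN 2009 AND 2018]
vin=T46: ✓ → 46907
vin=T10: ✗
vin=T14: ✓ → 46131
vin=T48: ✗
vin=T44: ✓ → 20702
vin=T47: ✗
vin=T40: ✗
vin=T80: ✗
vin=T53: ✗
year_avg = (46907 + 46131 + 20702) / 3 = 37913.3333333333

mpg_sum=617564, year_avg=37913.3333333333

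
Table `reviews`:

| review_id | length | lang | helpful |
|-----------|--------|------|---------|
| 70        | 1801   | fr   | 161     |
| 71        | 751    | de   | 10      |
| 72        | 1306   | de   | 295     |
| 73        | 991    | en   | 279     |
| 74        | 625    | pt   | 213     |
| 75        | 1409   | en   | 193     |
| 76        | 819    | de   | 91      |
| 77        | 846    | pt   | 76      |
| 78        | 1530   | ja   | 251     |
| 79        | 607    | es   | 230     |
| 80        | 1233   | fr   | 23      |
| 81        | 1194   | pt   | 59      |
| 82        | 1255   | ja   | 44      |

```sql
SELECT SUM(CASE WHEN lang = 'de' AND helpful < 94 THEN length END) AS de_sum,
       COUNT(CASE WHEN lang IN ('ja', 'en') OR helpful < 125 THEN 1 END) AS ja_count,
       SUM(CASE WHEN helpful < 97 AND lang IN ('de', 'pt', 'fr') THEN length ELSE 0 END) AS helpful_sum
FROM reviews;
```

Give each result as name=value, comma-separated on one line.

[de_sum: lang = 'de' AND helpful < 94]
review_id=70: ✗
review_id=71: ✓ → 751
review_id=72: ✗
review_id=73: ✗
review_id=74: ✗
review_id=75: ✗
review_id=76: ✓ → 819
review_id=77: ✗
review_id=78: ✗
review_id=79: ✗
review_id=80: ✗
review_id=81: ✗
review_id=82: ✗
de_sum = 751 + 819 = 1570
—
[ja_count: lang IN ('ja', 'en') OR helpful < 125]
review_id=70: ✗
review_id=71: ✓ → 1
review_id=72: ✗
review_id=73: ✓ → 1
review_id=74: ✗
review_id=75: ✓ → 1
review_id=76: ✓ → 1
review_id=77: ✓ → 1
review_id=78: ✓ → 1
review_id=79: ✗
review_id=80: ✓ → 1
review_id=81: ✓ → 1
review_id=82: ✓ → 1
ja_count = COUNT(1, 1, 1, 1, 1, 1, 1, 1, 1) = 9
—
[helpful_sum: helpful < 97 AND lang IN ('de', 'pt', 'fr')]
review_id=70: ✗
review_id=71: ✓ → 751
review_id=72: ✗
review_id=73: ✗
review_id=74: ✗
review_id=75: ✗
review_id=76: ✓ → 819
review_id=77: ✓ → 846
review_id=78: ✗
review_id=79: ✗
review_id=80: ✓ → 1233
review_id=81: ✓ → 1194
review_id=82: ✗
helpful_sum = 751 + 819 + 846 + 1233 + 1194 = 4843

de_sum=1570, ja_count=9, helpful_sum=4843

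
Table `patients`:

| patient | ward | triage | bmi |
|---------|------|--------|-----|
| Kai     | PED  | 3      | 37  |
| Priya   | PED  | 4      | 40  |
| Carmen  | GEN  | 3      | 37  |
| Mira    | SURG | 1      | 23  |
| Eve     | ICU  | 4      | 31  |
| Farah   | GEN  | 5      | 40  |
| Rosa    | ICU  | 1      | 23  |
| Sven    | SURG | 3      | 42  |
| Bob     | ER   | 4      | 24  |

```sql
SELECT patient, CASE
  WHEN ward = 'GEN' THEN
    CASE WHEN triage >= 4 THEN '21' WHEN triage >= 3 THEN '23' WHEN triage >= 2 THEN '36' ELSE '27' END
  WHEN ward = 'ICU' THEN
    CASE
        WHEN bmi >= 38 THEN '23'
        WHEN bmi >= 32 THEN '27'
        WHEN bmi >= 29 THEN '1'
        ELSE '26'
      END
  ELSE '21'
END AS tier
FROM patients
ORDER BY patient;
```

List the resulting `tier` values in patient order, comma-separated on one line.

21, 23, 1, 21, 21, 21, 21, 26, 21

patient=Bob: ward='ER' → outer ELSE → 21
patient=Carmen: ward='GEN' → inner[triage >= 3] → 23
patient=Eve: ward='ICU' → inner[bmi >= 29] → 1
patient=Farah: ward='GEN' → inner[triage >= 4] → 21
patient=Kai: ward='PED' → outer ELSE → 21
patient=Mira: ward='SURG' → outer ELSE → 21
patient=Priya: ward='PED' → outer ELSE → 21
patient=Rosa: ward='ICU' → inner[ELSE] → 26
patient=Sven: ward='SURG' → outer ELSE → 21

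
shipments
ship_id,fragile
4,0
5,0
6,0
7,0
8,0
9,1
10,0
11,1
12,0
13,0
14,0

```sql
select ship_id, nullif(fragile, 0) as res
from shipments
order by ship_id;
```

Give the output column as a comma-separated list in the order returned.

NULL, NULL, NULL, NULL, NULL, 1, NULL, 1, NULL, NULL, NULL

ship_id=4: fragile=0 vs 0: equal → NULL
ship_id=5: fragile=0 vs 0: equal → NULL
ship_id=6: fragile=0 vs 0: equal → NULL
ship_id=7: fragile=0 vs 0: equal → NULL
ship_id=8: fragile=0 vs 0: equal → NULL
ship_id=9: fragile=1 vs 0: differ → 1
ship_id=10: fragile=0 vs 0: equal → NULL
ship_id=11: fragile=1 vs 0: differ → 1
ship_id=12: fragile=0 vs 0: equal → NULL
ship_id=13: fragile=0 vs 0: equal → NULL
ship_id=14: fragile=0 vs 0: equal → NULL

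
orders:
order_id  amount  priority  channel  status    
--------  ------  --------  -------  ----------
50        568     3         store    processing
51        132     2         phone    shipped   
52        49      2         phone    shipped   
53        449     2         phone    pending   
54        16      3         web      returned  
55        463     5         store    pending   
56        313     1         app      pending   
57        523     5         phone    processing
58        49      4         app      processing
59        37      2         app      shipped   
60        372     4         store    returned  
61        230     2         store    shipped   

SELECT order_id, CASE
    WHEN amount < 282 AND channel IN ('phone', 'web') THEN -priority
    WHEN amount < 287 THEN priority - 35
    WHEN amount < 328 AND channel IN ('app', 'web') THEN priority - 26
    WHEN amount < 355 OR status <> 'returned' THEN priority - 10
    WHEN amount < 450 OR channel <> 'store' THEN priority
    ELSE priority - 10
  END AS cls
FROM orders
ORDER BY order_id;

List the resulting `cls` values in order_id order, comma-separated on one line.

order_id=50: amount < 355 OR status <> 'returned' → -7
order_id=51: amount < 282 AND channel IN ('phone', 'web') → -2
order_id=52: amount < 282 AND channel IN ('phone', 'web') → -2
order_id=53: amount < 355 OR status <> 'returned' → -8
order_id=54: amount < 282 AND channel IN ('phone', 'web') → -3
order_id=55: amount < 355 OR status <> 'returned' → -5
order_id=56: amount < 328 AND channel IN ('app', 'web') → -25
order_id=57: amount < 355 OR status <> 'returned' → -5
order_id=58: amount < 287 → -31
order_id=59: amount < 287 → -33
order_id=60: amount < 450 OR channel <> 'store' → 4
order_id=61: amount < 287 → -33

-7, -2, -2, -8, -3, -5, -25, -5, -31, -33, 4, -33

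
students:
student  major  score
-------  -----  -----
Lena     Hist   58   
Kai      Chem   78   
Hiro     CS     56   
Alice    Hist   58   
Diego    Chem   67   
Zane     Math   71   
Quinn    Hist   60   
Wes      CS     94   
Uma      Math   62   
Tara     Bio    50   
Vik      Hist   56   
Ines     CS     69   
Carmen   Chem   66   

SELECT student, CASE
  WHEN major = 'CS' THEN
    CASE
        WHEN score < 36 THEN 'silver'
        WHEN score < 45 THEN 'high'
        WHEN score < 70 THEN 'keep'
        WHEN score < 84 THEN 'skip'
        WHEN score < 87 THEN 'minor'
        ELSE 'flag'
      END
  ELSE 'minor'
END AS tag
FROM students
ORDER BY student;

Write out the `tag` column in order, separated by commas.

minor, minor, minor, keep, keep, minor, minor, minor, minor, minor, minor, flag, minor

student=Alice: major='Hist' → outer ELSE → minor
student=Carmen: major='Chem' → outer ELSE → minor
student=Diego: major='Chem' → outer ELSE → minor
student=Hiro: major='CS' → inner[score < 70] → keep
student=Ines: major='CS' → inner[score < 70] → keep
student=Kai: major='Chem' → outer ELSE → minor
student=Lena: major='Hist' → outer ELSE → minor
student=Quinn: major='Hist' → outer ELSE → minor
student=Tara: major='Bio' → outer ELSE → minor
student=Uma: major='Math' → outer ELSE → minor
student=Vik: major='Hist' → outer ELSE → minor
student=Wes: major='CS' → inner[ELSE] → flag
student=Zane: major='Math' → outer ELSE → minor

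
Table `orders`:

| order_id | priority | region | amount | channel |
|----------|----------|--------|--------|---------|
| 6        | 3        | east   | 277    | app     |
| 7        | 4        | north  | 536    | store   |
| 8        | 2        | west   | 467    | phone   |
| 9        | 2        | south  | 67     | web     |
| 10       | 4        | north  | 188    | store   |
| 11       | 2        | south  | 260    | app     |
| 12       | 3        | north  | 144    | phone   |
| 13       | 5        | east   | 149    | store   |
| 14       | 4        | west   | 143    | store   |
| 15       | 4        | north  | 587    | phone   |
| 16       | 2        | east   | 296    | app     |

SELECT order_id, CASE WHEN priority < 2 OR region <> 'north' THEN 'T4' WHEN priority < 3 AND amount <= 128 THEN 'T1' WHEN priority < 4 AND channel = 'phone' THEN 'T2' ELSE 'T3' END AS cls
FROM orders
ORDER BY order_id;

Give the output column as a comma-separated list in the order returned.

order_id=6: priority < 2 OR region <> 'north' → T4
order_id=7: ELSE → T3
order_id=8: priority < 2 OR region <> 'north' → T4
order_id=9: priority < 2 OR region <> 'north' → T4
order_id=10: ELSE → T3
order_id=11: priority < 2 OR region <> 'north' → T4
order_id=12: priority < 4 AND channel = 'phone' → T2
order_id=13: priority < 2 OR region <> 'north' → T4
order_id=14: priority < 2 OR region <> 'north' → T4
order_id=15: ELSE → T3
order_id=16: priority < 2 OR region <> 'north' → T4

T4, T3, T4, T4, T3, T4, T2, T4, T4, T3, T4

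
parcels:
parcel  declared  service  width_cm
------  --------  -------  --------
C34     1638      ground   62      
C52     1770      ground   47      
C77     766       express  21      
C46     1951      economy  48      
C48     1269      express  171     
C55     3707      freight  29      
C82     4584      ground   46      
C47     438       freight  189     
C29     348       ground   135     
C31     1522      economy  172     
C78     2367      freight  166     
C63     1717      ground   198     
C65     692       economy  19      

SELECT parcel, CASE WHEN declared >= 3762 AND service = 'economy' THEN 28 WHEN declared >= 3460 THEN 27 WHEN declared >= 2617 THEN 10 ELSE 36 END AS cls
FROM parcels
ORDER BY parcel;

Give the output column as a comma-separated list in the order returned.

parcel=C29: ELSE → 36
parcel=C31: ELSE → 36
parcel=C34: ELSE → 36
parcel=C46: ELSE → 36
parcel=C47: ELSE → 36
parcel=C48: ELSE → 36
parcel=C52: ELSE → 36
parcel=C55: declared >= 3460 → 27
parcel=C63: ELSE → 36
parcel=C65: ELSE → 36
parcel=C77: ELSE → 36
parcel=C78: ELSE → 36
parcel=C82: declared >= 3460 → 27

36, 36, 36, 36, 36, 36, 36, 27, 36, 36, 36, 36, 27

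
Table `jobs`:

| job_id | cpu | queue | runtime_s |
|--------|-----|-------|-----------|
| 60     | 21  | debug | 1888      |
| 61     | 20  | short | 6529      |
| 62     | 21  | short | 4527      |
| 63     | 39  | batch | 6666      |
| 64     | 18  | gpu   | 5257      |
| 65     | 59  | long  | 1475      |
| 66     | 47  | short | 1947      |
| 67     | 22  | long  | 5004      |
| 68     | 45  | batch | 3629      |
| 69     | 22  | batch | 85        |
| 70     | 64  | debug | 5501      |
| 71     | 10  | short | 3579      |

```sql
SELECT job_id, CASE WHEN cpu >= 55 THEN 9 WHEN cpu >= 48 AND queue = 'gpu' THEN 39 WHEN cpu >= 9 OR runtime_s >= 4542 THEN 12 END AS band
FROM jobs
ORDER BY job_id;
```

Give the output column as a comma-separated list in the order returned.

job_id=60: cpu >= 9 OR runtime_s >= 4542 → 12
job_id=61: cpu >= 9 OR runtime_s >= 4542 → 12
job_id=62: cpu >= 9 OR runtime_s >= 4542 → 12
job_id=63: cpu >= 9 OR runtime_s >= 4542 → 12
job_id=64: cpu >= 9 OR runtime_s >= 4542 → 12
job_id=65: cpu >= 55 → 9
job_id=66: cpu >= 9 OR runtime_s >= 4542 → 12
job_id=67: cpu >= 9 OR runtime_s >= 4542 → 12
job_id=68: cpu >= 9 OR runtime_s >= 4542 → 12
job_id=69: cpu >= 9 OR runtime_s >= 4542 → 12
job_id=70: cpu >= 55 → 9
job_id=71: cpu >= 9 OR runtime_s >= 4542 → 12

12, 12, 12, 12, 12, 9, 12, 12, 12, 12, 9, 12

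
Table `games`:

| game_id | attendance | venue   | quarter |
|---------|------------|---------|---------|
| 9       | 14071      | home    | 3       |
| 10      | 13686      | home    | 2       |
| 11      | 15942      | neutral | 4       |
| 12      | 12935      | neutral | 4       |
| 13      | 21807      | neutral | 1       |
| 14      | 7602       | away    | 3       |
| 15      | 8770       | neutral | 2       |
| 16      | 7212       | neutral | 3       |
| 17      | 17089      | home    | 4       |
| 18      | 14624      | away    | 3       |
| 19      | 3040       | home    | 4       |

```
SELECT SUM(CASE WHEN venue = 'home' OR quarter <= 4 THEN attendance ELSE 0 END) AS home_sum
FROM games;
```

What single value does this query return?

game_id=9: ✓ → 14071
game_id=10: ✓ → 13686
game_id=11: ✓ → 15942
game_id=12: ✓ → 12935
game_id=13: ✓ → 21807
game_id=14: ✓ → 7602
game_id=15: ✓ → 8770
game_id=16: ✓ → 7212
game_id=17: ✓ → 17089
game_id=18: ✓ → 14624
game_id=19: ✓ → 3040
home_sum = 14071 + 13686 + 15942 + 12935 + 21807 + 7602 + 8770 + 7212 + 17089 + 14624 + 3040 = 136778

136778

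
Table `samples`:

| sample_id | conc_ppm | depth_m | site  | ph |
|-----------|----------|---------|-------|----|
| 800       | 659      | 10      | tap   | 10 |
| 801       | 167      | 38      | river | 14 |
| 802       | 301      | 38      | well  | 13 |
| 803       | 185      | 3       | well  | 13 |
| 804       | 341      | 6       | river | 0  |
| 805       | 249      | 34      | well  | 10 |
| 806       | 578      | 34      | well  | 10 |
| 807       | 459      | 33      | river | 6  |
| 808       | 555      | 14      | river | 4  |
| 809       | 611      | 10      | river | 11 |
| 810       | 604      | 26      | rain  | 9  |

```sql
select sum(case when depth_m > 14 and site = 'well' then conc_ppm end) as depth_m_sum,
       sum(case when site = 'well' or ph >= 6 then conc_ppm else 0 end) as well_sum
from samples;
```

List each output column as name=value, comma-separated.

depth_m_sum=1128, well_sum=3813

[depth_m_sum: depth_m > 14 and site = 'well']
sample_id=800: ✗
sample_id=801: ✗
sample_id=802: ✓ → 301
sample_id=803: ✗
sample_id=804: ✗
sample_id=805: ✓ → 249
sample_id=806: ✓ → 578
sample_id=807: ✗
sample_id=808: ✗
sample_id=809: ✗
sample_id=810: ✗
depth_m_sum = 301 + 249 + 578 = 1128
—
[well_sum: site = 'well' or ph >= 6]
sample_id=800: ✓ → 659
sample_id=801: ✓ → 167
sample_id=802: ✓ → 301
sample_id=803: ✓ → 185
sample_id=804: ✗
sample_id=805: ✓ → 249
sample_id=806: ✓ → 578
sample_id=807: ✓ → 459
sample_id=808: ✗
sample_id=809: ✓ → 611
sample_id=810: ✓ → 604
well_sum = 659 + 167 + 301 + 185 + 249 + 578 + 459 + 611 + 604 = 3813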